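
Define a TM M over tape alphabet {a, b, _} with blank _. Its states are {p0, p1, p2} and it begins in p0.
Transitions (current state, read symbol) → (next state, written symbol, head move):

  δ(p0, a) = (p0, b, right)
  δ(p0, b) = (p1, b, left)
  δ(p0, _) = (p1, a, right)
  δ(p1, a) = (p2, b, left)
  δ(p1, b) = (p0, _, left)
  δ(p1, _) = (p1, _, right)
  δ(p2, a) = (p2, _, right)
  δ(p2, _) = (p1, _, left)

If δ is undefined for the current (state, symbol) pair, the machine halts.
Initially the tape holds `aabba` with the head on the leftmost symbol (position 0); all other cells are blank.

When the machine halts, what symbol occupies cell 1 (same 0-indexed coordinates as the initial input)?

_

state=p0 head=0 tape=_[a]abba   (p0,a)→(p0,b,right)
state=p0 head=1 tape=_b[a]bba   (p0,a)→(p0,b,right)
state=p0 head=2 tape=_bb[b]ba   (p0,b)→(p1,b,left)
state=p1 head=1 tape=_b[b]bba   (p1,b)→(p0,_,left)
state=p0 head=0 tape=_[b]_bba   (p0,b)→(p1,b,left)
state=p1 head=-1 tape=[_]b_bba   (p1,_)→(p1,_,right)
state=p1 head=0 tape=_[b]_bba   (p1,b)→(p0,_,left)
state=p0 head=-1 tape=[_]__bba   (p0,_)→(p1,a,right)
state=p1 head=0 tape=a[_]_bba   (p1,_)→(p1,_,right)
state=p1 head=1 tape=a_[_]bba   (p1,_)→(p1,_,right)
state=p1 head=2 tape=a__[b]ba   (p1,b)→(p0,_,left)
state=p0 head=1 tape=a_[_]_ba   (p0,_)→(p1,a,right)
state=p1 head=2 tape=a_a[_]ba   (p1,_)→(p1,_,right)
state=p1 head=3 tape=a_a_[b]a   (p1,b)→(p0,_,left)
state=p0 head=2 tape=a_a[_]_a   (p0,_)→(p1,a,right)
state=p1 head=3 tape=a_aa[_]a   (p1,_)→(p1,_,right)
state=p1 head=4 tape=a_aa_[a]   (p1,a)→(p2,b,left)
state=p2 head=3 tape=a_aa[_]b   (p2,_)→(p1,_,left)
state=p1 head=2 tape=a_a[a]_b   (p1,a)→(p2,b,left)
state=p2 head=1 tape=a_[a]b_b   (p2,a)→(p2,_,right)
state=p2 head=2 tape=a__[b]_b
Cell 1 holds _ when M halts.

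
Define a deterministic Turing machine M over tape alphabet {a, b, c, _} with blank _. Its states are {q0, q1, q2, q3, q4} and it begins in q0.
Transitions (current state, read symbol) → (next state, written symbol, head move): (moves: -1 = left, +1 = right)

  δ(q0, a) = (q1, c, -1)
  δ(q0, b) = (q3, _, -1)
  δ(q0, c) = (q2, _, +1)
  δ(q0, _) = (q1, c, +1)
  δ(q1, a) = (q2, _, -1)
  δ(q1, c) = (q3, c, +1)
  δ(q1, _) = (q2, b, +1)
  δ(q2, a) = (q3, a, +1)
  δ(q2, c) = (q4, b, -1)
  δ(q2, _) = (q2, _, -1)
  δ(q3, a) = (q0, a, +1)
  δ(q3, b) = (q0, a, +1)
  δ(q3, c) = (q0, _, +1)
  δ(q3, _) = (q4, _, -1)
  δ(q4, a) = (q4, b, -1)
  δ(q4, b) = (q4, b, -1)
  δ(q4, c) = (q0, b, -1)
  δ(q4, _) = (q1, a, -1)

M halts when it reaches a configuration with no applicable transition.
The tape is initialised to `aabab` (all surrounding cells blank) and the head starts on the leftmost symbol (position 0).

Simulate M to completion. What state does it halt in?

q0 | _____[a]abab   read a → write c, move -1, go to q1
q1 | ____[_]cabab   read _ → write b, move +1, go to q2
q2 | ____b[c]abab   read c → write b, move -1, go to q4
q4 | ____[b]babab   read b → write b, move -1, go to q4
q4 | ___[_]bbabab   read _ → write a, move -1, go to q1
q1 | __[_]abbabab   read _ → write b, move +1, go to q2
q2 | __b[a]bbabab   read a → write a, move +1, go to q3
q3 | __ba[b]babab   read b → write a, move +1, go to q0
q0 | __baa[b]abab   read b → write _, move -1, go to q3
q3 | __ba[a]_abab   read a → write a, move +1, go to q0
q0 | __baa[_]abab   read _ → write c, move +1, go to q1
q1 | __baac[a]bab   read a → write _, move -1, go to q2
q2 | __baa[c]_bab   read c → write b, move -1, go to q4
q4 | __ba[a]b_bab   read a → write b, move -1, go to q4
q4 | __b[a]bb_bab   read a → write b, move -1, go to q4
q4 | __[b]bbb_bab   read b → write b, move -1, go to q4
q4 | _[_]bbbb_bab   read _ → write a, move -1, go to q1
q1 | [_]abbbb_bab   read _ → write b, move +1, go to q2
q2 | b[a]bbbb_bab   read a → write a, move +1, go to q3
q3 | ba[b]bbb_bab   read b → write a, move +1, go to q0
q0 | baa[b]bb_bab   read b → write _, move -1, go to q3
q3 | ba[a]_bb_bab   read a → write a, move +1, go to q0
q0 | baa[_]bb_bab   read _ → write c, move +1, go to q1
q1 | baac[b]b_bab
No transition is defined for (q1, b); M halts in state q1.

q1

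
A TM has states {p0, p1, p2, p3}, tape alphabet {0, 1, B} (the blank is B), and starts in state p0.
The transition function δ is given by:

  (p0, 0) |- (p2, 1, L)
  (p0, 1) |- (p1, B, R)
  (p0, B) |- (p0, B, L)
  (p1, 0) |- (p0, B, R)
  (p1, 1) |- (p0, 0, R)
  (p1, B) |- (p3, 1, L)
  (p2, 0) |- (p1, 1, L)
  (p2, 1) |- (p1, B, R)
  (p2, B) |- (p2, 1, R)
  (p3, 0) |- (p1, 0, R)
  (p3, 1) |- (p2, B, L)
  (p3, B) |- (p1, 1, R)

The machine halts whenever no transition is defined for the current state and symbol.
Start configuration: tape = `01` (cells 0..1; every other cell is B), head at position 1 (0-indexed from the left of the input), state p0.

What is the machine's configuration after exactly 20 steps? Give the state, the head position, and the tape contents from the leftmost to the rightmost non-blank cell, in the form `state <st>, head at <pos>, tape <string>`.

state p0, head at 3, tape 01B0

state=p0 head=1 tape=0[1]BBB   (p0,1)→(p1,B,R)
state=p1 head=2 tape=0B[B]BB   (p1,B)→(p3,1,L)
state=p3 head=1 tape=0[B]1BB   (p3,B)→(p1,1,R)
state=p1 head=2 tape=01[1]BB   (p1,1)→(p0,0,R)
state=p0 head=3 tape=010[B]B   (p0,B)→(p0,B,L)
state=p0 head=2 tape=01[0]BB   (p0,0)→(p2,1,L)
state=p2 head=1 tape=0[1]1BB   (p2,1)→(p1,B,R)
state=p1 head=2 tape=0B[1]BB   (p1,1)→(p0,0,R)
state=p0 head=3 tape=0B0[B]B   (p0,B)→(p0,B,L)
state=p0 head=2 tape=0B[0]BB   (p0,0)→(p2,1,L)
state=p2 head=1 tape=0[B]1BB   (p2,B)→(p2,1,R)
state=p2 head=2 tape=01[1]BB   (p2,1)→(p1,B,R)
state=p1 head=3 tape=01B[B]B   (p1,B)→(p3,1,L)
state=p3 head=2 tape=01[B]1B   (p3,B)→(p1,1,R)
state=p1 head=3 tape=011[1]B   (p1,1)→(p0,0,R)
state=p0 head=4 tape=0110[B]   (p0,B)→(p0,B,L)
state=p0 head=3 tape=011[0]B   (p0,0)→(p2,1,L)
state=p2 head=2 tape=01[1]1B   (p2,1)→(p1,B,R)
state=p1 head=3 tape=01B[1]B   (p1,1)→(p0,0,R)
state=p0 head=4 tape=01B0[B]   (p0,B)→(p0,B,L)
state=p0 head=3 tape=01B[0]B
After 20 steps: state p0, head at 3, tape 01B0.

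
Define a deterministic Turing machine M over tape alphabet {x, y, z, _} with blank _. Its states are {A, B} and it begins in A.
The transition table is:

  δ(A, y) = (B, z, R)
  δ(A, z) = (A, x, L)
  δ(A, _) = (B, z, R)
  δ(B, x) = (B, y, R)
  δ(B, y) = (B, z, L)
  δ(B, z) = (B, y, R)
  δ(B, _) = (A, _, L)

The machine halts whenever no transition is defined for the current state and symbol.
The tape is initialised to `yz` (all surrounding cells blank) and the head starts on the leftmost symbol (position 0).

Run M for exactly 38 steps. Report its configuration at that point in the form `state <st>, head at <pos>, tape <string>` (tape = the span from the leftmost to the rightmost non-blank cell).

state=A head=0 tape=__[y]z_   (A,y)→(B,z,R)
state=B head=1 tape=__z[z]_   (B,z)→(B,y,R)
state=B head=2 tape=__zy[_]   (B,_)→(A,_,L)
state=A head=1 tape=__z[y]_   (A,y)→(B,z,R)
state=B head=2 tape=__zz[_]   (B,_)→(A,_,L)
state=A head=1 tape=__z[z]_   (A,z)→(A,x,L)
state=A head=0 tape=__[z]x_   (A,z)→(A,x,L)
state=A head=-1 tape=_[_]xx_   (A,_)→(B,z,R)
state=B head=0 tape=_z[x]x_   (B,x)→(B,y,R)
state=B head=1 tape=_zy[x]_   (B,x)→(B,y,R)
state=B head=2 tape=_zyy[_]   (B,_)→(A,_,L)
state=A head=1 tape=_zy[y]_   (A,y)→(B,z,R)
state=B head=2 tape=_zyz[_]   (B,_)→(A,_,L)
state=A head=1 tape=_zy[z]_   (A,z)→(A,x,L)
state=A head=0 tape=_z[y]x_   (A,y)→(B,z,R)
state=B head=1 tape=_zz[x]_   (B,x)→(B,y,R)
state=B head=2 tape=_zzy[_]   (B,_)→(A,_,L)
state=A head=1 tape=_zz[y]_   (A,y)→(B,z,R)
state=B head=2 tape=_zzz[_]   (B,_)→(A,_,L)
state=A head=1 tape=_zz[z]_   (A,z)→(A,x,L)
state=A head=0 tape=_z[z]x_   (A,z)→(A,x,L)
state=A head=-1 tape=_[z]xx_   (A,z)→(A,x,L)
state=A head=-2 tape=[_]xxx_   (A,_)→(B,z,R)
state=B head=-1 tape=z[x]xx_   (B,x)→(B,y,R)
state=B head=0 tape=zy[x]x_   (B,x)→(B,y,R)
state=B head=1 tape=zyy[x]_   (B,x)→(B,y,R)
state=B head=2 tape=zyyy[_]   (B,_)→(A,_,L)
state=A head=1 tape=zyy[y]_   (A,y)→(B,z,R)
state=B head=2 tape=zyyz[_]   (B,_)→(A,_,L)
state=A head=1 tape=zyy[z]_   (A,z)→(A,x,L)
state=A head=0 tape=zy[y]x_   (A,y)→(B,z,R)
state=B head=1 tape=zyz[x]_   (B,x)→(B,y,R)
state=B head=2 tape=zyzy[_]   (B,_)→(A,_,L)
state=A head=1 tape=zyz[y]_   (A,y)→(B,z,R)
state=B head=2 tape=zyzz[_]   (B,_)→(A,_,L)
state=A head=1 tape=zyz[z]_   (A,z)→(A,x,L)
state=A head=0 tape=zy[z]x_   (A,z)→(A,x,L)
state=A head=-1 tape=z[y]xx_   (A,y)→(B,z,R)
state=B head=0 tape=zz[x]x_
After 38 steps: state B, head at 0, tape zzxx.

state B, head at 0, tape zzxx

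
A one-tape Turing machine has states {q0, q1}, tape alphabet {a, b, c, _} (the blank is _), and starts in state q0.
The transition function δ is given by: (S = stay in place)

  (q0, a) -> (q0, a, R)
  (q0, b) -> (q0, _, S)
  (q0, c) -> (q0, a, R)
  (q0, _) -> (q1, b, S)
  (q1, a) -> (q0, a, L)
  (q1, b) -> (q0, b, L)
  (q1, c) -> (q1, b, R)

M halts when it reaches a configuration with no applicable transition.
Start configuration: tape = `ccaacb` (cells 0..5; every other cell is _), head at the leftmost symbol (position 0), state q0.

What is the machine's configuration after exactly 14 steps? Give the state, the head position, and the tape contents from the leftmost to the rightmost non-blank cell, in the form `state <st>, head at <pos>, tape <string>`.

state q0, head at 5, tape aaaaa

state=q0 head=0 tape=[c]caacb   (q0,c)→(q0,a,R)
state=q0 head=1 tape=a[c]aacb   (q0,c)→(q0,a,R)
state=q0 head=2 tape=aa[a]acb   (q0,a)→(q0,a,R)
state=q0 head=3 tape=aaa[a]cb   (q0,a)→(q0,a,R)
state=q0 head=4 tape=aaaa[c]b   (q0,c)→(q0,a,R)
state=q0 head=5 tape=aaaaa[b]   (q0,b)→(q0,_,S)
state=q0 head=5 tape=aaaaa[_]   (q0,_)→(q1,b,S)
state=q1 head=5 tape=aaaaa[b]   (q1,b)→(q0,b,L)
state=q0 head=4 tape=aaaa[a]b   (q0,a)→(q0,a,R)
state=q0 head=5 tape=aaaaa[b]   (q0,b)→(q0,_,S)
state=q0 head=5 tape=aaaaa[_]   (q0,_)→(q1,b,S)
state=q1 head=5 tape=aaaaa[b]   (q1,b)→(q0,b,L)
state=q0 head=4 tape=aaaa[a]b   (q0,a)→(q0,a,R)
state=q0 head=5 tape=aaaaa[b]   (q0,b)→(q0,_,S)
state=q0 head=5 tape=aaaaa[_]
After 14 steps: state q0, head at 5, tape aaaaa.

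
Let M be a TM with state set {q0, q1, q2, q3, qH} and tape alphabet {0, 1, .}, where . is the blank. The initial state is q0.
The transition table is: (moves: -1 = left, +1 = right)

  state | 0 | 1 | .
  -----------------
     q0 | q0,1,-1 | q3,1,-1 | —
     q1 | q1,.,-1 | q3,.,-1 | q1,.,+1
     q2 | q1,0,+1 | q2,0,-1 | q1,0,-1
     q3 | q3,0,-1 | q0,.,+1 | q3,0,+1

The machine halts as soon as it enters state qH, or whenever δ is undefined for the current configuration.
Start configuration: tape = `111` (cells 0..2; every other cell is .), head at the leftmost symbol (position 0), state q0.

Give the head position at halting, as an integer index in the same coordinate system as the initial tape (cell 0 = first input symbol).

3

state=q0 head=0 tape=.[1]11.   (q0,1)→(q3,1,-1)
state=q3 head=-1 tape=[.]111.   (q3,.)→(q3,0,+1)
state=q3 head=0 tape=0[1]11.   (q3,1)→(q0,.,+1)
state=q0 head=1 tape=0.[1]1.   (q0,1)→(q3,1,-1)
state=q3 head=0 tape=0[.]11.   (q3,.)→(q3,0,+1)
state=q3 head=1 tape=00[1]1.   (q3,1)→(q0,.,+1)
state=q0 head=2 tape=00.[1].   (q0,1)→(q3,1,-1)
state=q3 head=1 tape=00[.]1.   (q3,.)→(q3,0,+1)
state=q3 head=2 tape=000[1].   (q3,1)→(q0,.,+1)
state=q0 head=3 tape=000.[.]
At halt the head is at cell 3.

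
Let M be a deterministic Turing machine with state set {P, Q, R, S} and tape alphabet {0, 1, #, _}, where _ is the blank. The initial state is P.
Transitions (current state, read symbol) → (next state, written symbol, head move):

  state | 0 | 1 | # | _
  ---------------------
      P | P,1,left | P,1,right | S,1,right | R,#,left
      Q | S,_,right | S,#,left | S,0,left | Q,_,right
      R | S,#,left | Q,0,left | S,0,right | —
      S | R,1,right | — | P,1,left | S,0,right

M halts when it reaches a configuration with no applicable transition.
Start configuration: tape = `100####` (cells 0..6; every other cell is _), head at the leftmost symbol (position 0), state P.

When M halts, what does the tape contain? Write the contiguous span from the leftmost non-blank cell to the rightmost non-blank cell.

11111#0#

state=P head=0 tape=[1]00####_   (P,1)→(P,1,right)
state=P head=1 tape=1[0]0####_   (P,0)→(P,1,left)
state=P head=0 tape=[1]10####_   (P,1)→(P,1,right)
state=P head=1 tape=1[1]0####_   (P,1)→(P,1,right)
state=P head=2 tape=11[0]####_   (P,0)→(P,1,left)
state=P head=1 tape=1[1]1####_   (P,1)→(P,1,right)
state=P head=2 tape=11[1]####_   (P,1)→(P,1,right)
state=P head=3 tape=111[#]###_   (P,#)→(S,1,right)
state=S head=4 tape=1111[#]##_   (S,#)→(P,1,left)
state=P head=3 tape=111[1]1##_   (P,1)→(P,1,right)
state=P head=4 tape=1111[1]##_   (P,1)→(P,1,right)
state=P head=5 tape=11111[#]#_   (P,#)→(S,1,right)
state=S head=6 tape=111111[#]_   (S,#)→(P,1,left)
state=P head=5 tape=11111[1]1_   (P,1)→(P,1,right)
state=P head=6 tape=111111[1]_   (P,1)→(P,1,right)
state=P head=7 tape=1111111[_]   (P,_)→(R,#,left)
state=R head=6 tape=111111[1]#   (R,1)→(Q,0,left)
state=Q head=5 tape=11111[1]0#   (Q,1)→(S,#,left)
state=S head=4 tape=1111[1]#0#
The non-blank tape span at halt is 11111#0#.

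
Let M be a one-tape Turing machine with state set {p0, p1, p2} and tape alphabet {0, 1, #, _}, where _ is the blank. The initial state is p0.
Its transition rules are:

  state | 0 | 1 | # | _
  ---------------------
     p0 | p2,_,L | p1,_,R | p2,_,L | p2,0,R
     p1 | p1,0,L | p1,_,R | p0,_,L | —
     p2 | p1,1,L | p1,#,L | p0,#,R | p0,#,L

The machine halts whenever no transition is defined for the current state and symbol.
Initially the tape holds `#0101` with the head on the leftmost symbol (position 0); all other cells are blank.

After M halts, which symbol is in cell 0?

p0 | ____[#]0101   read # → write _, move L, go to p2
p2 | ___[_]_0101   read _ → write #, move L, go to p0
p0 | __[_]#_0101   read _ → write 0, move R, go to p2
p2 | __0[#]_0101   read # → write #, move R, go to p0
p0 | __0#[_]0101   read _ → write 0, move R, go to p2
p2 | __0#0[0]101   read 0 → write 1, move L, go to p1
p1 | __0#[0]1101   read 0 → write 0, move L, go to p1
p1 | __0[#]01101   read # → write _, move L, go to p0
p0 | __[0]_01101   read 0 → write _, move L, go to p2
p2 | _[_]__01101   read _ → write #, move L, go to p0
p0 | [_]#__01101   read _ → write 0, move R, go to p2
p2 | 0[#]__01101   read # → write #, move R, go to p0
p0 | 0#[_]_01101   read _ → write 0, move R, go to p2
p2 | 0#0[_]01101   read _ → write #, move L, go to p0
p0 | 0#[0]#01101   read 0 → write _, move L, go to p2
p2 | 0[#]_#01101   read # → write #, move R, go to p0
p0 | 0#[_]#01101   read _ → write 0, move R, go to p2
p2 | 0#0[#]01101   read # → write #, move R, go to p0
p0 | 0#0#[0]1101   read 0 → write _, move L, go to p2
p2 | 0#0[#]_1101   read # → write #, move R, go to p0
p0 | 0#0#[_]1101   read _ → write 0, move R, go to p2
p2 | 0#0#0[1]101   read 1 → write #, move L, go to p1
p1 | 0#0#[0]#101   read 0 → write 0, move L, go to p1
p1 | 0#0[#]0#101   read # → write _, move L, go to p0
p0 | 0#[0]_0#101   read 0 → write _, move L, go to p2
p2 | 0[#]__0#101   read # → write #, move R, go to p0
p0 | 0#[_]_0#101   read _ → write 0, move R, go to p2
p2 | 0#0[_]0#101   read _ → write #, move L, go to p0
p0 | 0#[0]#0#101   read 0 → write _, move L, go to p2
p2 | 0[#]_#0#101   read # → write #, move R, go to p0
p0 | 0#[_]#0#101   read _ → write 0, move R, go to p2
p2 | 0#0[#]0#101   read # → write #, move R, go to p0
p0 | 0#0#[0]#101   read 0 → write _, move L, go to p2
p2 | 0#0[#]_#101   read # → write #, move R, go to p0
p0 | 0#0#[_]#101   read _ → write 0, move R, go to p2
p2 | 0#0#0[#]101   read # → write #, move R, go to p0
p0 | 0#0#0#[1]01   read 1 → write _, move R, go to p1
p1 | 0#0#0#_[0]1   read 0 → write 0, move L, go to p1
p1 | 0#0#0#[_]01
Cell 0 holds 0 when M halts.

0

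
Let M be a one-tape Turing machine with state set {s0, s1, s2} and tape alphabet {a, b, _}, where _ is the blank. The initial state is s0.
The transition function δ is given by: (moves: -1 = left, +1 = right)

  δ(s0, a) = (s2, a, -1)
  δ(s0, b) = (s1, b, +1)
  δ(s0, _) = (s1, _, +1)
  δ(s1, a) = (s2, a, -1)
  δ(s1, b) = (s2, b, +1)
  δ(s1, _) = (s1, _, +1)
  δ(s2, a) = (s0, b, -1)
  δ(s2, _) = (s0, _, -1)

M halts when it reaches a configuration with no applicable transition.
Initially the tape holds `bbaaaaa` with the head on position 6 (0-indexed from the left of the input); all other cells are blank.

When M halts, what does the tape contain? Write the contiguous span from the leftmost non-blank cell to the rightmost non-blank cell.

s0 | bbaaaa[a]   read a → write a, move -1, go to s2
s2 | bbaaa[a]a   read a → write b, move -1, go to s0
s0 | bbaa[a]ba   read a → write a, move -1, go to s2
s2 | bba[a]aba   read a → write b, move -1, go to s0
s0 | bb[a]baba   read a → write a, move -1, go to s2
s2 | b[b]ababa
The non-blank tape span at halt is bbababa.

bbababa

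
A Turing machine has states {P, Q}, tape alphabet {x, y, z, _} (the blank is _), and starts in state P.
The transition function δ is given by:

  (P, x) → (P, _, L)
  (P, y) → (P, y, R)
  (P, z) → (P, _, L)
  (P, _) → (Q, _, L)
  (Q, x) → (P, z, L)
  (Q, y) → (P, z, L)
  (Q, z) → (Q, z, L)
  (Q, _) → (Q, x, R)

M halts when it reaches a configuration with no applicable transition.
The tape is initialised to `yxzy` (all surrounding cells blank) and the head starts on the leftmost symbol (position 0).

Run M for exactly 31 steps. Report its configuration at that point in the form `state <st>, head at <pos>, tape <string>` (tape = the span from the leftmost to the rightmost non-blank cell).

state=P head=0 tape=________[y]xzy   (P,y)→(P,y,R)
state=P head=1 tape=________y[x]zy   (P,x)→(P,_,L)
state=P head=0 tape=________[y]_zy   (P,y)→(P,y,R)
state=P head=1 tape=________y[_]zy   (P,_)→(Q,_,L)
state=Q head=0 tape=________[y]_zy   (Q,y)→(P,z,L)
state=P head=-1 tape=_______[_]z_zy   (P,_)→(Q,_,L)
state=Q head=-2 tape=______[_]_z_zy   (Q,_)→(Q,x,R)
state=Q head=-1 tape=______x[_]z_zy   (Q,_)→(Q,x,R)
state=Q head=0 tape=______xx[z]_zy   (Q,z)→(Q,z,L)
state=Q head=-1 tape=______x[x]z_zy   (Q,x)→(P,z,L)
state=P head=-2 tape=______[x]zz_zy   (P,x)→(P,_,L)
state=P head=-3 tape=_____[_]_zz_zy   (P,_)→(Q,_,L)
state=Q head=-4 tape=____[_]__zz_zy   (Q,_)→(Q,x,R)
state=Q head=-3 tape=____x[_]_zz_zy   (Q,_)→(Q,x,R)
state=Q head=-2 tape=____xx[_]zz_zy   (Q,_)→(Q,x,R)
state=Q head=-1 tape=____xxx[z]z_zy   (Q,z)→(Q,z,L)
state=Q head=-2 tape=____xx[x]zz_zy   (Q,x)→(P,z,L)
state=P head=-3 tape=____x[x]zzz_zy   (P,x)→(P,_,L)
state=P head=-4 tape=____[x]_zzz_zy   (P,x)→(P,_,L)
state=P head=-5 tape=___[_]__zzz_zy   (P,_)→(Q,_,L)
state=Q head=-6 tape=__[_]___zzz_zy   (Q,_)→(Q,x,R)
state=Q head=-5 tape=__x[_]__zzz_zy   (Q,_)→(Q,x,R)
state=Q head=-4 tape=__xx[_]_zzz_zy   (Q,_)→(Q,x,R)
state=Q head=-3 tape=__xxx[_]zzz_zy   (Q,_)→(Q,x,R)
state=Q head=-2 tape=__xxxx[z]zz_zy   (Q,z)→(Q,z,L)
state=Q head=-3 tape=__xxx[x]zzz_zy   (Q,x)→(P,z,L)
state=P head=-4 tape=__xx[x]zzzz_zy   (P,x)→(P,_,L)
state=P head=-5 tape=__x[x]_zzzz_zy   (P,x)→(P,_,L)
state=P head=-6 tape=__[x]__zzzz_zy   (P,x)→(P,_,L)
state=P head=-7 tape=_[_]___zzzz_zy   (P,_)→(Q,_,L)
state=Q head=-8 tape=[_]____zzzz_zy   (Q,_)→(Q,x,R)
state=Q head=-7 tape=x[_]___zzzz_zy
After 31 steps: state Q, head at -7, tape x____zzzz_zy.

state Q, head at -7, tape x____zzzz_zy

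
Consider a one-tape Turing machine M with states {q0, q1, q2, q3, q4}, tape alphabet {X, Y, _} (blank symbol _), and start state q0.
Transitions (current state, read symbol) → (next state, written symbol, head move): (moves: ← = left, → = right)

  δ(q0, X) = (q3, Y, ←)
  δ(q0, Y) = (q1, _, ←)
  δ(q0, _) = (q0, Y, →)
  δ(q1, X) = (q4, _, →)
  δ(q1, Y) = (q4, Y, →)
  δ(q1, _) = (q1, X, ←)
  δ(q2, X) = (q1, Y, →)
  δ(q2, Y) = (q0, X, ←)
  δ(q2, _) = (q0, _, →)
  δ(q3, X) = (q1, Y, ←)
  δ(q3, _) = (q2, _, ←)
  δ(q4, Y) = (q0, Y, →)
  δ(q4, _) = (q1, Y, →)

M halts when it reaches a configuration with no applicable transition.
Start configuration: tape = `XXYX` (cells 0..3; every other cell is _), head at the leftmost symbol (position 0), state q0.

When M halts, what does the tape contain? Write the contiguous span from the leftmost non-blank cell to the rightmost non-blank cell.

YY_YY

q0 | __[X]XYX   read X → write Y, move ←, go to q3
q3 | _[_]YXYX   read _ → write _, move ←, go to q2
q2 | [_]_YXYX   read _ → write _, move →, go to q0
q0 | _[_]YXYX   read _ → write Y, move →, go to q0
q0 | _Y[Y]XYX   read Y → write _, move ←, go to q1
q1 | _[Y]_XYX   read Y → write Y, move →, go to q4
q4 | _Y[_]XYX   read _ → write Y, move →, go to q1
q1 | _YY[X]YX   read X → write _, move →, go to q4
q4 | _YY_[Y]X   read Y → write Y, move →, go to q0
q0 | _YY_Y[X]   read X → write Y, move ←, go to q3
q3 | _YY_[Y]Y
The non-blank tape span at halt is YY_YY.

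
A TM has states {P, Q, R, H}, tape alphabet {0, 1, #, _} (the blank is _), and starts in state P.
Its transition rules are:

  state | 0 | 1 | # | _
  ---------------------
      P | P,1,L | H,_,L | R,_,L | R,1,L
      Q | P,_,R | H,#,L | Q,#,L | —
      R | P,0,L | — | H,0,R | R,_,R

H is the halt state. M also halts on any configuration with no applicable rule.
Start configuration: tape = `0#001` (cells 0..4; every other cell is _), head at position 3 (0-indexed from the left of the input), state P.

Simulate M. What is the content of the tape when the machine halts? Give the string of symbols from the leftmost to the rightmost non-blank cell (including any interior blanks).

state=P head=3 tape=__0#0[0]1   (P,0)→(P,1,L)
state=P head=2 tape=__0#[0]11   (P,0)→(P,1,L)
state=P head=1 tape=__0[#]111   (P,#)→(R,_,L)
state=R head=0 tape=__[0]_111   (R,0)→(P,0,L)
state=P head=-1 tape=_[_]0_111   (P,_)→(R,1,L)
state=R head=-2 tape=[_]10_111   (R,_)→(R,_,R)
state=R head=-1 tape=_[1]0_111
The non-blank tape span at halt is 10_111.

10_111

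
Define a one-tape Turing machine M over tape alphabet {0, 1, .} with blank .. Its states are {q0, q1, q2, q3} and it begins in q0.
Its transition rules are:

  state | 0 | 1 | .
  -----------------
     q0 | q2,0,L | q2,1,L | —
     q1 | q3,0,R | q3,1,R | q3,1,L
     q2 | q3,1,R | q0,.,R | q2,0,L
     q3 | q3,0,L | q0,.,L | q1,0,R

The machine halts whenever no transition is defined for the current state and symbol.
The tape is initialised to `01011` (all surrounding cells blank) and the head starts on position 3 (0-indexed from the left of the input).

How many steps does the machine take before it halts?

q0 | .010[1]1   read 1 → write 1, move L, go to q2
q2 | .01[0]11   read 0 → write 1, move R, go to q3
q3 | .011[1]1   read 1 → write ., move L, go to q0
q0 | .01[1].1   read 1 → write 1, move L, go to q2
q2 | .0[1]1.1   read 1 → write ., move R, go to q0
q0 | .0.[1].1   read 1 → write 1, move L, go to q2
q2 | .0[.]1.1   read . → write 0, move L, go to q2
q2 | .[0]01.1   read 0 → write 1, move R, go to q3
q3 | .1[0]1.1   read 0 → write 0, move L, go to q3
q3 | .[1]01.1   read 1 → write ., move L, go to q0
q0 | [.].01.1
M halts after 10 transitions.

10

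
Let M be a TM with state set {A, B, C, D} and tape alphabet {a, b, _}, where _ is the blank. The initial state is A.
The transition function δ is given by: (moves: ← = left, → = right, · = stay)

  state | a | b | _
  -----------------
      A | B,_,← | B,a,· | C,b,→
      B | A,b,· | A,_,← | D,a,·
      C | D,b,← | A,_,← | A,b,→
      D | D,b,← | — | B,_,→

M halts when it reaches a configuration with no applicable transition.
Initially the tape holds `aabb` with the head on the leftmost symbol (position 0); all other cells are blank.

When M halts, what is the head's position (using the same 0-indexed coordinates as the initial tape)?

A | __[a]abb   read a → write _, move ←, go to B
B | _[_]_abb   read _ → write a, move ·, go to D
D | _[a]_abb   read a → write b, move ←, go to D
D | [_]b_abb   read _ → write _, move →, go to B
B | _[b]_abb   read b → write _, move ←, go to A
A | [_]__abb   read _ → write b, move →, go to C
C | b[_]_abb   read _ → write b, move →, go to A
A | bb[_]abb   read _ → write b, move →, go to C
C | bbb[a]bb   read a → write b, move ←, go to D
D | bb[b]bbb
At halt the head is at cell 0.

0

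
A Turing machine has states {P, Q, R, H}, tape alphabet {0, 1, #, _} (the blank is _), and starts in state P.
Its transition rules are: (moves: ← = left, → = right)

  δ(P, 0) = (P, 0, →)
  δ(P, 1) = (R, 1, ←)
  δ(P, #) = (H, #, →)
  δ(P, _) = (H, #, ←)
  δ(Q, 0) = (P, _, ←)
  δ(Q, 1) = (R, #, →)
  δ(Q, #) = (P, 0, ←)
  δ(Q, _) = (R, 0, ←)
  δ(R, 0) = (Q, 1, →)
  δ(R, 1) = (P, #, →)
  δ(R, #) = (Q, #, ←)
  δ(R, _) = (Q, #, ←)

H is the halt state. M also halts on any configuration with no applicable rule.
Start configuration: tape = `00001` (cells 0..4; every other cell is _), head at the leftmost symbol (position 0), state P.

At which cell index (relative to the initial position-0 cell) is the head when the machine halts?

4

state=P head=0 tape=[0]0001_   (P,0)→(P,0,→)
state=P head=1 tape=0[0]001_   (P,0)→(P,0,→)
state=P head=2 tape=00[0]01_   (P,0)→(P,0,→)
state=P head=3 tape=000[0]1_   (P,0)→(P,0,→)
state=P head=4 tape=0000[1]_   (P,1)→(R,1,←)
state=R head=3 tape=000[0]1_   (R,0)→(Q,1,→)
state=Q head=4 tape=0001[1]_   (Q,1)→(R,#,→)
state=R head=5 tape=0001#[_]   (R,_)→(Q,#,←)
state=Q head=4 tape=0001[#]#   (Q,#)→(P,0,←)
state=P head=3 tape=000[1]0#   (P,1)→(R,1,←)
state=R head=2 tape=00[0]10#   (R,0)→(Q,1,→)
state=Q head=3 tape=001[1]0#   (Q,1)→(R,#,→)
state=R head=4 tape=001#[0]#   (R,0)→(Q,1,→)
state=Q head=5 tape=001#1[#]   (Q,#)→(P,0,←)
state=P head=4 tape=001#[1]0   (P,1)→(R,1,←)
state=R head=3 tape=001[#]10   (R,#)→(Q,#,←)
state=Q head=2 tape=00[1]#10   (Q,1)→(R,#,→)
state=R head=3 tape=00#[#]10   (R,#)→(Q,#,←)
state=Q head=2 tape=00[#]#10   (Q,#)→(P,0,←)
state=P head=1 tape=0[0]0#10   (P,0)→(P,0,→)
state=P head=2 tape=00[0]#10   (P,0)→(P,0,→)
state=P head=3 tape=000[#]10   (P,#)→(H,#,→)
state=H head=4 tape=000#[1]0
At halt the head is at cell 4.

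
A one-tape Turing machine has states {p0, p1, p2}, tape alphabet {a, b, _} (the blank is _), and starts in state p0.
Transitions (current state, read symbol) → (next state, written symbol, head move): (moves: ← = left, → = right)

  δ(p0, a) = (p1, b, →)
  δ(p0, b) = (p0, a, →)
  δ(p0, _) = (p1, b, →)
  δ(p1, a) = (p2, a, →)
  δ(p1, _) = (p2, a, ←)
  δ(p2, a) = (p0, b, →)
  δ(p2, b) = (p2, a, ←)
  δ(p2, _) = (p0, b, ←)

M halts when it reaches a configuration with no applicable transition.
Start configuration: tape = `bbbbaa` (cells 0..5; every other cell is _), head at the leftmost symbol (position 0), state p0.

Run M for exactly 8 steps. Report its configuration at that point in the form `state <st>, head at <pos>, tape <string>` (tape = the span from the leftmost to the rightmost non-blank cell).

state=p0 head=0 tape=[b]bbbaa_   (p0,b)→(p0,a,→)
state=p0 head=1 tape=a[b]bbaa_   (p0,b)→(p0,a,→)
state=p0 head=2 tape=aa[b]baa_   (p0,b)→(p0,a,→)
state=p0 head=3 tape=aaa[b]aa_   (p0,b)→(p0,a,→)
state=p0 head=4 tape=aaaa[a]a_   (p0,a)→(p1,b,→)
state=p1 head=5 tape=aaaab[a]_   (p1,a)→(p2,a,→)
state=p2 head=6 tape=aaaaba[_]   (p2,_)→(p0,b,←)
state=p0 head=5 tape=aaaab[a]b   (p0,a)→(p1,b,→)
state=p1 head=6 tape=aaaabb[b]
After 8 steps: state p1, head at 6, tape aaaabbb.

state p1, head at 6, tape aaaabbb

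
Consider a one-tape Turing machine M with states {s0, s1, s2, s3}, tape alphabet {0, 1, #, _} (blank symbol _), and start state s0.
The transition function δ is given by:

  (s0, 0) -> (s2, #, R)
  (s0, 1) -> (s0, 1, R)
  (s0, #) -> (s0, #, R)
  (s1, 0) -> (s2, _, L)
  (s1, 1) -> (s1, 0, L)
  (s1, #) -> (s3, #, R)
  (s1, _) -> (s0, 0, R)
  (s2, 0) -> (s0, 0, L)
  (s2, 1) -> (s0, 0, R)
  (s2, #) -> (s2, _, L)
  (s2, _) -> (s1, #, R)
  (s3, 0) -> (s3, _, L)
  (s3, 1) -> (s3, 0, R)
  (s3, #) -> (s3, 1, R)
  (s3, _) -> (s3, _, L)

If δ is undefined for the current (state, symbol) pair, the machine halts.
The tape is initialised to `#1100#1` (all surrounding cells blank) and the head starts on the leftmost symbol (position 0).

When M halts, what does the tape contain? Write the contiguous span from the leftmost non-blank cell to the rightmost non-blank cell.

#10___1

s0 | [#]1100#1   read # → write #, move R, go to s0
s0 | #[1]100#1   read 1 → write 1, move R, go to s0
s0 | #1[1]00#1   read 1 → write 1, move R, go to s0
s0 | #11[0]0#1   read 0 → write #, move R, go to s2
s2 | #11#[0]#1   read 0 → write 0, move L, go to s0
s0 | #11[#]0#1   read # → write #, move R, go to s0
s0 | #11#[0]#1   read 0 → write #, move R, go to s2
s2 | #11##[#]1   read # → write _, move L, go to s2
s2 | #11#[#]_1   read # → write _, move L, go to s2
s2 | #11[#]__1   read # → write _, move L, go to s2
s2 | #1[1]___1   read 1 → write 0, move R, go to s0
s0 | #10[_]__1
The non-blank tape span at halt is #10___1.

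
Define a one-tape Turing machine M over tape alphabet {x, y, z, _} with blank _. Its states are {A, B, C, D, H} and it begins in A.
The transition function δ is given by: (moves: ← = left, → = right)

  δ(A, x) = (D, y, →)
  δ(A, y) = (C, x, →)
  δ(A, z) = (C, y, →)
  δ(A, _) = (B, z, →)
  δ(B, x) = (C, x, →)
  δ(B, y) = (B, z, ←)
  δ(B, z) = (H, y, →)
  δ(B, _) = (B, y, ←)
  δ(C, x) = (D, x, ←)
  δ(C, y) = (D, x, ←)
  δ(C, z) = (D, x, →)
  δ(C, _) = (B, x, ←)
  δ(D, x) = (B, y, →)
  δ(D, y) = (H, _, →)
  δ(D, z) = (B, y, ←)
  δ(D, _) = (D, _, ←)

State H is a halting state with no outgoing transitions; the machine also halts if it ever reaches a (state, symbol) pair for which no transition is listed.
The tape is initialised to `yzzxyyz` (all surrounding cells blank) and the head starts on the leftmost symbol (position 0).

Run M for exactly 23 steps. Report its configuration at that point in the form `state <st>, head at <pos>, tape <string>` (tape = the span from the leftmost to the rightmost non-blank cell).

state D, head at 7, tape xyyyyxxy

A | [y]zzxyyz_   read y → write x, move →, go to C
C | x[z]zxyyz_   read z → write x, move →, go to D
D | xx[z]xyyz_   read z → write y, move ←, go to B
B | x[x]yxyyz_   read x → write x, move →, go to C
C | xx[y]xyyz_   read y → write x, move ←, go to D
D | x[x]xxyyz_   read x → write y, move →, go to B
B | xy[x]xyyz_   read x → write x, move →, go to C
C | xyx[x]yyz_   read x → write x, move ←, go to D
D | xy[x]xyyz_   read x → write y, move →, go to B
B | xyy[x]yyz_   read x → write x, move →, go to C
C | xyyx[y]yz_   read y → write x, move ←, go to D
D | xyy[x]xyz_   read x → write y, move →, go to B
B | xyyy[x]yz_   read x → write x, move →, go to C
C | xyyyx[y]z_   read y → write x, move ←, go to D
D | xyyy[x]xz_   read x → write y, move →, go to B
B | xyyyy[x]z_   read x → write x, move →, go to C
C | xyyyyx[z]_   read z → write x, move →, go to D
D | xyyyyxx[_]   read _ → write _, move ←, go to D
D | xyyyyx[x]_   read x → write y, move →, go to B
B | xyyyyxy[_]   read _ → write y, move ←, go to B
B | xyyyyx[y]y   read y → write z, move ←, go to B
B | xyyyy[x]zy   read x → write x, move →, go to C
C | xyyyyx[z]y   read z → write x, move →, go to D
D | xyyyyxx[y]
After 23 steps: state D, head at 7, tape xyyyyxxy.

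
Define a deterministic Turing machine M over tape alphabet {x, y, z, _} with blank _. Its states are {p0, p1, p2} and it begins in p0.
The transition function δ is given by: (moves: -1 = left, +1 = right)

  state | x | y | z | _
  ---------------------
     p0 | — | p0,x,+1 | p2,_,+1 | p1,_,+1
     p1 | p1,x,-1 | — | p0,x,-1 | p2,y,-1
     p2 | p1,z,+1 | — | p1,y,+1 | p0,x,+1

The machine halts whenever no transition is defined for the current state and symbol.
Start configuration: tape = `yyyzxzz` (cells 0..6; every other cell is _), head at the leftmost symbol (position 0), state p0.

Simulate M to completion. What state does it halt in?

p1

state=p0 head=0 tape=[y]yyzxzz_   (p0,y)→(p0,x,+1)
state=p0 head=1 tape=x[y]yzxzz_   (p0,y)→(p0,x,+1)
state=p0 head=2 tape=xx[y]zxzz_   (p0,y)→(p0,x,+1)
state=p0 head=3 tape=xxx[z]xzz_   (p0,z)→(p2,_,+1)
state=p2 head=4 tape=xxx_[x]zz_   (p2,x)→(p1,z,+1)
state=p1 head=5 tape=xxx_z[z]z_   (p1,z)→(p0,x,-1)
state=p0 head=4 tape=xxx_[z]xz_   (p0,z)→(p2,_,+1)
state=p2 head=5 tape=xxx__[x]z_   (p2,x)→(p1,z,+1)
state=p1 head=6 tape=xxx__z[z]_   (p1,z)→(p0,x,-1)
state=p0 head=5 tape=xxx__[z]x_   (p0,z)→(p2,_,+1)
state=p2 head=6 tape=xxx___[x]_   (p2,x)→(p1,z,+1)
state=p1 head=7 tape=xxx___z[_]   (p1,_)→(p2,y,-1)
state=p2 head=6 tape=xxx___[z]y   (p2,z)→(p1,y,+1)
state=p1 head=7 tape=xxx___y[y]
No transition is defined for (p1, y); M halts in state p1.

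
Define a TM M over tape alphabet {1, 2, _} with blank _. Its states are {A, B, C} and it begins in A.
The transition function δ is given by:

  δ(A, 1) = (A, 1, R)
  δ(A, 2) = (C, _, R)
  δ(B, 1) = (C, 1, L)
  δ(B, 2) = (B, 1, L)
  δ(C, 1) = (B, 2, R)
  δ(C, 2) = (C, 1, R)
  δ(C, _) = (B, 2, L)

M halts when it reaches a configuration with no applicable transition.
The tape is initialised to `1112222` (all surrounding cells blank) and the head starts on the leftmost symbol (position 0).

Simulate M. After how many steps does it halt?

A | [1]112222__   read 1 → write 1, move R, go to A
A | 1[1]12222__   read 1 → write 1, move R, go to A
A | 11[1]2222__   read 1 → write 1, move R, go to A
A | 111[2]222__   read 2 → write _, move R, go to C
C | 111_[2]22__   read 2 → write 1, move R, go to C
C | 111_1[2]2__   read 2 → write 1, move R, go to C
C | 111_11[2]__   read 2 → write 1, move R, go to C
C | 111_111[_]_   read _ → write 2, move L, go to B
B | 111_11[1]2_   read 1 → write 1, move L, go to C
C | 111_1[1]12_   read 1 → write 2, move R, go to B
B | 111_12[1]2_   read 1 → write 1, move L, go to C
C | 111_1[2]12_   read 2 → write 1, move R, go to C
C | 111_11[1]2_   read 1 → write 2, move R, go to B
B | 111_112[2]_   read 2 → write 1, move L, go to B
B | 111_11[2]1_   read 2 → write 1, move L, go to B
B | 111_1[1]11_   read 1 → write 1, move L, go to C
C | 111_[1]111_   read 1 → write 2, move R, go to B
B | 111_2[1]11_   read 1 → write 1, move L, go to C
C | 111_[2]111_   read 2 → write 1, move R, go to C
C | 111_1[1]11_   read 1 → write 2, move R, go to B
B | 111_12[1]1_   read 1 → write 1, move L, go to C
C | 111_1[2]11_   read 2 → write 1, move R, go to C
C | 111_11[1]1_   read 1 → write 2, move R, go to B
B | 111_112[1]_   read 1 → write 1, move L, go to C
C | 111_11[2]1_   read 2 → write 1, move R, go to C
C | 111_111[1]_   read 1 → write 2, move R, go to B
B | 111_1112[_]
M halts after 26 transitions.

26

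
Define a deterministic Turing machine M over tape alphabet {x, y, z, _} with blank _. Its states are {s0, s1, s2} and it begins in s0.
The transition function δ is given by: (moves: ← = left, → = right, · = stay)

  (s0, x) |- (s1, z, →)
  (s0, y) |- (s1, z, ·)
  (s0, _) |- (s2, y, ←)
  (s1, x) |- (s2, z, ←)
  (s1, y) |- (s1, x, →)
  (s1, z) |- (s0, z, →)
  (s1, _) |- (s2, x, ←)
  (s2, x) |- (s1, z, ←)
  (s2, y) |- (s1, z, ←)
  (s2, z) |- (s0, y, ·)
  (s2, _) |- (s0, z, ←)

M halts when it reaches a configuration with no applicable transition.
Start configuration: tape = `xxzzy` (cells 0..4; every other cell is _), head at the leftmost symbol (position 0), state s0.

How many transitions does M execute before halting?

5

s0 | [x]xzzy   read x → write z, move →, go to s1
s1 | z[x]zzy   read x → write z, move ←, go to s2
s2 | [z]zzzy   read z → write y, move ·, go to s0
s0 | [y]zzzy   read y → write z, move ·, go to s1
s1 | [z]zzzy   read z → write z, move →, go to s0
s0 | z[z]zzy
M halts after 5 transitions.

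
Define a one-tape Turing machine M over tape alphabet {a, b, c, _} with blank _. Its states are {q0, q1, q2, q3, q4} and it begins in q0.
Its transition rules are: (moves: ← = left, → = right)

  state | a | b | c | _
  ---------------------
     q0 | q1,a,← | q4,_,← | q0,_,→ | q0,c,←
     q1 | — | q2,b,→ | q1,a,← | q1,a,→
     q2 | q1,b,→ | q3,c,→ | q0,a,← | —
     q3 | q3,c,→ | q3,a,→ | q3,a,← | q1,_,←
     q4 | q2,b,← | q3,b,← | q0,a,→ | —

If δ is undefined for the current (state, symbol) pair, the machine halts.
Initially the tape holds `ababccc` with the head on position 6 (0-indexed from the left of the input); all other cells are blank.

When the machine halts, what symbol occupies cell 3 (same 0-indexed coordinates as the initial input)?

_

state=q0 head=6 tape=ababcc[c]___   (q0,c)→(q0,_,→)
state=q0 head=7 tape=ababcc_[_]__   (q0,_)→(q0,c,←)
state=q0 head=6 tape=ababcc[_]c__   (q0,_)→(q0,c,←)
state=q0 head=5 tape=ababc[c]cc__   (q0,c)→(q0,_,→)
state=q0 head=6 tape=ababc_[c]c__   (q0,c)→(q0,_,→)
state=q0 head=7 tape=ababc__[c]__   (q0,c)→(q0,_,→)
state=q0 head=8 tape=ababc___[_]_   (q0,_)→(q0,c,←)
state=q0 head=7 tape=ababc__[_]c_   (q0,_)→(q0,c,←)
state=q0 head=6 tape=ababc_[_]cc_   (q0,_)→(q0,c,←)
state=q0 head=5 tape=ababc[_]ccc_   (q0,_)→(q0,c,←)
state=q0 head=4 tape=abab[c]cccc_   (q0,c)→(q0,_,→)
state=q0 head=5 tape=abab_[c]ccc_   (q0,c)→(q0,_,→)
state=q0 head=6 tape=abab__[c]cc_   (q0,c)→(q0,_,→)
state=q0 head=7 tape=abab___[c]c_   (q0,c)→(q0,_,→)
state=q0 head=8 tape=abab____[c]_   (q0,c)→(q0,_,→)
state=q0 head=9 tape=abab_____[_]   (q0,_)→(q0,c,←)
state=q0 head=8 tape=abab____[_]c   (q0,_)→(q0,c,←)
state=q0 head=7 tape=abab___[_]cc   (q0,_)→(q0,c,←)
state=q0 head=6 tape=abab__[_]ccc   (q0,_)→(q0,c,←)
state=q0 head=5 tape=abab_[_]cccc   (q0,_)→(q0,c,←)
state=q0 head=4 tape=abab[_]ccccc   (q0,_)→(q0,c,←)
state=q0 head=3 tape=aba[b]cccccc   (q0,b)→(q4,_,←)
state=q4 head=2 tape=ab[a]_cccccc   (q4,a)→(q2,b,←)
state=q2 head=1 tape=a[b]b_cccccc   (q2,b)→(q3,c,→)
state=q3 head=2 tape=ac[b]_cccccc   (q3,b)→(q3,a,→)
state=q3 head=3 tape=aca[_]cccccc   (q3,_)→(q1,_,←)
state=q1 head=2 tape=ac[a]_cccccc
Cell 3 holds _ when M halts.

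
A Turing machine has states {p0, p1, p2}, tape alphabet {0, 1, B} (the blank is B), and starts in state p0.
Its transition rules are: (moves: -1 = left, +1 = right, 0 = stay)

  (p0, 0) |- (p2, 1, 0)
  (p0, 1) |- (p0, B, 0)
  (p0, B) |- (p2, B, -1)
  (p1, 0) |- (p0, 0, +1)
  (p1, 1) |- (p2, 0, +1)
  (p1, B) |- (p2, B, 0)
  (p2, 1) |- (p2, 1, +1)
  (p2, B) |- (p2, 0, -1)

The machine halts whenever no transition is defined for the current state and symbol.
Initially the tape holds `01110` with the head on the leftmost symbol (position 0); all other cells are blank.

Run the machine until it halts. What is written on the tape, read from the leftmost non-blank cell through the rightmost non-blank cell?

p0 | [0]1110   read 0 → write 1, move 0, go to p2
p2 | [1]1110   read 1 → write 1, move +1, go to p2
p2 | 1[1]110   read 1 → write 1, move +1, go to p2
p2 | 11[1]10   read 1 → write 1, move +1, go to p2
p2 | 111[1]0   read 1 → write 1, move +1, go to p2
p2 | 1111[0]
The non-blank tape span at halt is 11110.

11110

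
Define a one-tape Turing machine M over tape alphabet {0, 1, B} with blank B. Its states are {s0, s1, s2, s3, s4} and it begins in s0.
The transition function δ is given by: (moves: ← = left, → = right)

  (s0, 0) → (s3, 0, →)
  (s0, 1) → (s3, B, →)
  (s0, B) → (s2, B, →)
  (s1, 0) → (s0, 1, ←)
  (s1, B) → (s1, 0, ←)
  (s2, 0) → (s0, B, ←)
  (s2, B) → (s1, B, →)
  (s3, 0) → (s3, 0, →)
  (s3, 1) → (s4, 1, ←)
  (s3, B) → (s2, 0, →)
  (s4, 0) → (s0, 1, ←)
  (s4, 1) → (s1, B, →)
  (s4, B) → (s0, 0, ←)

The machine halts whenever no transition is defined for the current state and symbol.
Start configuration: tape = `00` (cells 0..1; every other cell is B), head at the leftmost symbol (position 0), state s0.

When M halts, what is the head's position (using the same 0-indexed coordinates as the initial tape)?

0

s0 | B[0]0BBB   read 0 → write 0, move →, go to s3
s3 | B0[0]BBB   read 0 → write 0, move →, go to s3
s3 | B00[B]BB   read B → write 0, move →, go to s2
s2 | B000[B]B   read B → write B, move →, go to s1
s1 | B000B[B]   read B → write 0, move ←, go to s1
s1 | B000[B]0   read B → write 0, move ←, go to s1
s1 | B00[0]00   read 0 → write 1, move ←, go to s0
s0 | B0[0]100   read 0 → write 0, move →, go to s3
s3 | B00[1]00   read 1 → write 1, move ←, go to s4
s4 | B0[0]100   read 0 → write 1, move ←, go to s0
s0 | B[0]1100   read 0 → write 0, move →, go to s3
s3 | B0[1]100   read 1 → write 1, move ←, go to s4
s4 | B[0]1100   read 0 → write 1, move ←, go to s0
s0 | [B]11100   read B → write B, move →, go to s2
s2 | B[1]1100
At halt the head is at cell 0.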